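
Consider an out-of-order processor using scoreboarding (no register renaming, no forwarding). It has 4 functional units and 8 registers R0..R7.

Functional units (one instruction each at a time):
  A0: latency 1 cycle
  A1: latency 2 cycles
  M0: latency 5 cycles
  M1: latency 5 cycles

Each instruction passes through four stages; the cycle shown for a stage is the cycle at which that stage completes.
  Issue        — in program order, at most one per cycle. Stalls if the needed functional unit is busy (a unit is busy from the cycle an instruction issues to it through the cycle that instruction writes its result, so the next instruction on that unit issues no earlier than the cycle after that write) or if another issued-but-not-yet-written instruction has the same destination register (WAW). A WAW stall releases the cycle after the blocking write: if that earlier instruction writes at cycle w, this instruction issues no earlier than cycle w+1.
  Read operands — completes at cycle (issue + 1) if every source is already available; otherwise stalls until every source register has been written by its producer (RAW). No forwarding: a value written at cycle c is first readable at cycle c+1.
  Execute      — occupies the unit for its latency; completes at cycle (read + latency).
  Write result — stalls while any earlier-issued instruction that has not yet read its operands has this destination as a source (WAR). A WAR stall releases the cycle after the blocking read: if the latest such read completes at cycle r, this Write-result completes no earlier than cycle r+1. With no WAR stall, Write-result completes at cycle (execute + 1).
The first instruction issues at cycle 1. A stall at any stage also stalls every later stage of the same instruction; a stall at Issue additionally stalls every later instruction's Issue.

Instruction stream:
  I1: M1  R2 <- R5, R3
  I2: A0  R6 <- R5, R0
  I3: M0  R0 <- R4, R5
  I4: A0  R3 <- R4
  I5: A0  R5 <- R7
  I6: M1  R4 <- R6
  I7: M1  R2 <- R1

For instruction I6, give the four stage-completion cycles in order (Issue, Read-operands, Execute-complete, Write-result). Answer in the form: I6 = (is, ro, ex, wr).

I6 = (11, 12, 17, 18)

I1  is:1  ro:2  ex:7  wr:8
I2  is:2  ro:3  ex:4  wr:5
I3  is:3  ro:4  ex:9  wr:10
I4  is:6  ro:7  ex:8  wr:9  — struct: A0 busy until I2 writes@5
I5  is:10  ro:11  ex:12  wr:13  — struct: A0 busy until I4 writes@9
I6  is:11  ro:12  ex:17  wr:18
I7  is:19  ro:20  ex:25  wr:26  — struct: M1 busy until I6 writes@18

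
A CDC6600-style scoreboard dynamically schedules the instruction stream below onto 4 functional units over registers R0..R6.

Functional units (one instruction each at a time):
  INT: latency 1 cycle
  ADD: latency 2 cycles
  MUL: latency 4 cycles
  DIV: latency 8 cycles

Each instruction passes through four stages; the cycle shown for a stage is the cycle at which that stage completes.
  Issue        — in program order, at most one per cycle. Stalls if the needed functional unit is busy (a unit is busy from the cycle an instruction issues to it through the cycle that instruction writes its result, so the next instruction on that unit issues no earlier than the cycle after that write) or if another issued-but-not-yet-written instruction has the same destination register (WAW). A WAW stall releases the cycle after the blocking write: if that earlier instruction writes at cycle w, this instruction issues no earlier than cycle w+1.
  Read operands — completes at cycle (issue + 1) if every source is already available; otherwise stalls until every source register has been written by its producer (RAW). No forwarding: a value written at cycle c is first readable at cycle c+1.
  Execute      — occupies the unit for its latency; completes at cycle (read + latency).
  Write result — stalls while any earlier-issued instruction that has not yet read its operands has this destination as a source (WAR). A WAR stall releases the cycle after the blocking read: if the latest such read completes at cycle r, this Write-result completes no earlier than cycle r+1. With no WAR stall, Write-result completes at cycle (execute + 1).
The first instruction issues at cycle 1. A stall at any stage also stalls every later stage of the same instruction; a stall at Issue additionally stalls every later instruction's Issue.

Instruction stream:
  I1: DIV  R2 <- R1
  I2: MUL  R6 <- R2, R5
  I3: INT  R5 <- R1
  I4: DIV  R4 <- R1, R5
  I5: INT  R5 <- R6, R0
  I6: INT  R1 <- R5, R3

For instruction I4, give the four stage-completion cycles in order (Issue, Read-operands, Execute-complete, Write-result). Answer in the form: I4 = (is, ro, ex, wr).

I1 -> (1, 2, 10, 11)
I2 -> (2, 12, 16, 17)  // RAW R2: wait I1 write@11
I3 -> (3, 4, 5, 13)  // WAR R5: wait I2 read@12
I4 -> (12, 14, 22, 23)  // struct: DIV busy until I1 writes@11, RAW R5: wait I3 write@13
I5 -> (14, 18, 19, 20)  // struct: INT busy until I3 writes@13, RAW R6: wait I2 write@17
I6 -> (21, 22, 23, 24)  // struct: INT busy until I5 writes@20

I4 = (12, 14, 22, 23)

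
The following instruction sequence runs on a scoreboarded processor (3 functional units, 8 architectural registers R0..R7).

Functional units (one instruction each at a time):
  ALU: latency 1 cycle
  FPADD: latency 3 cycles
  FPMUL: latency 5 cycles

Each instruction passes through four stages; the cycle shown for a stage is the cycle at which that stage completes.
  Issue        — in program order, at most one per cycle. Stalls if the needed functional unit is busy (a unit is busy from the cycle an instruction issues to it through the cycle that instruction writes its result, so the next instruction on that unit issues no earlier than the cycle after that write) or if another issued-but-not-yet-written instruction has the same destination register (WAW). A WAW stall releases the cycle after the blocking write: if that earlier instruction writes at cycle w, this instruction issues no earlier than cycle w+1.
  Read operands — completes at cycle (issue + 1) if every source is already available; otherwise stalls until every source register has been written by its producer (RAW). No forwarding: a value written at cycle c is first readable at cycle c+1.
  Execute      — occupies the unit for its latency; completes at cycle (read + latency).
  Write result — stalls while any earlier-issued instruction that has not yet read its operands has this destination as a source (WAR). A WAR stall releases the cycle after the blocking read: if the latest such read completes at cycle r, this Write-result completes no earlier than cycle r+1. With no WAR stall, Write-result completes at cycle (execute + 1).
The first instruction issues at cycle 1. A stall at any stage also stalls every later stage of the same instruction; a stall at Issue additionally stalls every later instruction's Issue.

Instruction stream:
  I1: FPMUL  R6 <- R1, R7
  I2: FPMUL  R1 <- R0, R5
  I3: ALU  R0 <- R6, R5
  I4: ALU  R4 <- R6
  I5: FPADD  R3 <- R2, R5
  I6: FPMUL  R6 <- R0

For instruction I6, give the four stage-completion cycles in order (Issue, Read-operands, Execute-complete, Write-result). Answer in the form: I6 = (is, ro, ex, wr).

I6 = (17, 18, 23, 24)

  I1 | 1 | 2 | 7 | 8
  I2 | 9 | 10 | 15 | 16   struct: FPMUL busy until I1 writes@8
  I3 | 10 | 11 | 12 | 13
  I4 | 14 | 15 | 16 | 17   struct: ALU busy until I3 writes@13
  I5 | 15 | 16 | 19 | 20
  I6 | 17 | 18 | 23 | 24   struct: FPMUL busy until I2 writes@16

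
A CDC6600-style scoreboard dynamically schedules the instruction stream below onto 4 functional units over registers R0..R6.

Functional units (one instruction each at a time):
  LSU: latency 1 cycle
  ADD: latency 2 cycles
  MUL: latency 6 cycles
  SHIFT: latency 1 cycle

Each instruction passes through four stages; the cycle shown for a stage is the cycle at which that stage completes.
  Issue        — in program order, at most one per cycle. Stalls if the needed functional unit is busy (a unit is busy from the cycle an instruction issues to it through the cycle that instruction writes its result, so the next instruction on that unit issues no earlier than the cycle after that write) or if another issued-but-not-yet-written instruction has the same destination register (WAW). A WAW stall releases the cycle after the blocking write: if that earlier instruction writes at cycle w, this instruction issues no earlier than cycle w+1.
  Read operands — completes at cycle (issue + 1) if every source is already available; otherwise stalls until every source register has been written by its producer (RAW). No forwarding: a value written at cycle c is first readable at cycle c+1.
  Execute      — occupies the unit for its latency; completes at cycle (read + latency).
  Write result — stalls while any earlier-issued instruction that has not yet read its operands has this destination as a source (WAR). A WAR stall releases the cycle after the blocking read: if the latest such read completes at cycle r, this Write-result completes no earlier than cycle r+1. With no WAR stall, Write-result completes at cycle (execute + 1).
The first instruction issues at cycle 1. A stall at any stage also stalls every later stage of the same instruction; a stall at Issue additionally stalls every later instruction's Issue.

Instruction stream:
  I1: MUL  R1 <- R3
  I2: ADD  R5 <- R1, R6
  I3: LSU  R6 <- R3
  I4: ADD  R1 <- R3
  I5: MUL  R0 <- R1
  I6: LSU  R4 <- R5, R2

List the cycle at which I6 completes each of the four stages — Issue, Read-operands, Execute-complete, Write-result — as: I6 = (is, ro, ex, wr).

t=1  I1 dispatched to MUL
t=2  I1 operands ready | I2 dispatched to ADD
t=3  I3 dispatched to LSU
t=4  I3 operands ready
t=5  I3 complete
t=8  I1 complete
t=9  R1←I1
t=10  I2 operands ready
t=11  R6←I3
t=12  I2 complete
t=13  R5←I2
t=14  I4 dispatched to ADD
t=15  I4 operands ready | I5 dispatched to MUL
t=16  I6 dispatched to LSU
t=17  I4 complete | I6 operands ready
t=18  R1←I4 | I6 complete
t=19  I5 operands ready | R4←I6
t=25  I5 complete
t=26  R0←I5

I6 = (16, 17, 18, 19)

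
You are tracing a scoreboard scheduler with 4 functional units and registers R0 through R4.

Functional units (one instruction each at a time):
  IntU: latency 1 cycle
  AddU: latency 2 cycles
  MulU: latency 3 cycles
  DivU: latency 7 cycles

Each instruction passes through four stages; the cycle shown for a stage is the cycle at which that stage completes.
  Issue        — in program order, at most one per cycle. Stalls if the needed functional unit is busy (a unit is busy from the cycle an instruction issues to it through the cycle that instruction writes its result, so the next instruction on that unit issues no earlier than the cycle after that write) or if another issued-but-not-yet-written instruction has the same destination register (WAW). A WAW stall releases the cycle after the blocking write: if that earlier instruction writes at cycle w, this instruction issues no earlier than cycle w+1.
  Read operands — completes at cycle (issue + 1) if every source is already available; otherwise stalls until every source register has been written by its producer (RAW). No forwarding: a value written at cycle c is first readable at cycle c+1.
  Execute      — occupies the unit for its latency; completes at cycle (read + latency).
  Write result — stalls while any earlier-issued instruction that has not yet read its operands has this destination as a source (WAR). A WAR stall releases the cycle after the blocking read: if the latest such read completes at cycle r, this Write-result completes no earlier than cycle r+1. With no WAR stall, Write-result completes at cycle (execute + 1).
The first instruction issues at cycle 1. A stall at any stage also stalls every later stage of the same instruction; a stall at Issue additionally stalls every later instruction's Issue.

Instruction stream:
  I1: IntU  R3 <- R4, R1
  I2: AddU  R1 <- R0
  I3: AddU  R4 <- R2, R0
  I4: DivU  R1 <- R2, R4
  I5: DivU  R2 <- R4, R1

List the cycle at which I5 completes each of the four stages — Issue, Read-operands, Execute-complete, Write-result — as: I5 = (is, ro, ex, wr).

  I1 | 1 | 2 | 3 | 4
  I2 | 2 | 3 | 5 | 6
  I3 | 7 | 8 | 10 | 11   struct: AddU busy until I2 writes@6
  I4 | 8 | 12 | 19 | 20   RAW R4: wait I3 write@11
  I5 | 21 | 22 | 29 | 30   struct: DivU busy until I4 writes@20

I5 = (21, 22, 29, 30)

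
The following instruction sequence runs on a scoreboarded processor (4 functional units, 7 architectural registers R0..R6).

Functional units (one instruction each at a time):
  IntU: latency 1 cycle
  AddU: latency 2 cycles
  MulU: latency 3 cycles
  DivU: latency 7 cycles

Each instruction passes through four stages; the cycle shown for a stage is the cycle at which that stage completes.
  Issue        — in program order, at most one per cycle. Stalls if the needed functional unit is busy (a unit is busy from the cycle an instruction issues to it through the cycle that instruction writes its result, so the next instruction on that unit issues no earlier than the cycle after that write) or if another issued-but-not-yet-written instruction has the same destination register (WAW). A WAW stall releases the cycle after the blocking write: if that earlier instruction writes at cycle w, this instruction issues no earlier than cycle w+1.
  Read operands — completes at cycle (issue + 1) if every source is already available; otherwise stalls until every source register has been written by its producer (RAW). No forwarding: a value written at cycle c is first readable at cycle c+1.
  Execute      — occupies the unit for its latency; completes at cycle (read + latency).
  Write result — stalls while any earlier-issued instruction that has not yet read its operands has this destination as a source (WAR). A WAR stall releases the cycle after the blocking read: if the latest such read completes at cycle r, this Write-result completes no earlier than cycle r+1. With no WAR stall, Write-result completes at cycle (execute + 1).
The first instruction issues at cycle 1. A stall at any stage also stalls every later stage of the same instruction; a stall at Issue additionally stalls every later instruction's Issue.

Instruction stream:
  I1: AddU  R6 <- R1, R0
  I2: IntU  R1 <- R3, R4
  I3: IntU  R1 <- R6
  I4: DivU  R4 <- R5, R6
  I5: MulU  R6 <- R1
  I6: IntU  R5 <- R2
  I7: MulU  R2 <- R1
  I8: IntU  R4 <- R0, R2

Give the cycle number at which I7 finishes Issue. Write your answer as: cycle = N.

c1: issue I1 (AddU)
c2: I1 read-ops | issue I2 (IntU)
c3: I2 read-ops
c4: I1 finished on AddU | I2 finished on IntU
c5: I1→R6 | I2→R1
c6: issue I3 (IntU)
c7: I3 read-ops | issue I4 (DivU)
c8: I3 finished on IntU | I4 read-ops | issue I5 (MulU)
c9: I3→R1
c10: I5 read-ops | issue I6 (IntU)
c11: I6 read-ops
c12: I6 finished on IntU
c13: I5 finished on MulU | I6→R5
c14: I5→R6
c15: I4 finished on DivU | issue I7 (MulU)
c16: I4→R4 | I7 read-ops
c17: issue I8 (IntU)
c19: I7 finished on MulU
c20: I7→R2
c21: I8 read-ops
c22: I8 finished on IntU
c23: I8→R4

cycle = 15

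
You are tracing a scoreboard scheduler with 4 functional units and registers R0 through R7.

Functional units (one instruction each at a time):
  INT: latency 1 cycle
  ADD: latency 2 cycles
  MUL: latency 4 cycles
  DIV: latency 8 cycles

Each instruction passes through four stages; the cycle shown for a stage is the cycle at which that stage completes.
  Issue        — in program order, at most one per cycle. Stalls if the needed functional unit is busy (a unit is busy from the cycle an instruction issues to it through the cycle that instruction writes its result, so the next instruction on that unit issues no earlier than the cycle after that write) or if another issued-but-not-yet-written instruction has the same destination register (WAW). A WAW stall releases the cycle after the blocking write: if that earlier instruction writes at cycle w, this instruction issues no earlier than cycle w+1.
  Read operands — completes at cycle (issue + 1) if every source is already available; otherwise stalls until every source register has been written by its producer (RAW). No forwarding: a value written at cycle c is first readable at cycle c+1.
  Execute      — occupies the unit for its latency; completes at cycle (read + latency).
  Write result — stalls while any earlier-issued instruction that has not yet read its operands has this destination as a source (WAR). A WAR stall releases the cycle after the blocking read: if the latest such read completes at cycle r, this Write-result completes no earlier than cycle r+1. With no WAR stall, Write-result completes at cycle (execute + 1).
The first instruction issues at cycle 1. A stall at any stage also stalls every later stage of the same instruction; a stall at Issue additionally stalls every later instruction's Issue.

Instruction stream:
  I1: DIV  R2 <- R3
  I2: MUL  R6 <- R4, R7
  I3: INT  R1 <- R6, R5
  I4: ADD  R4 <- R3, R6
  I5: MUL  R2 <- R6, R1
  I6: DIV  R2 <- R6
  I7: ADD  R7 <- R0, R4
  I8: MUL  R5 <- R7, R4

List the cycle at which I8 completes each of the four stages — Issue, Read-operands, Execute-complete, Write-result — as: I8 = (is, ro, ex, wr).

I8 = (21, 25, 29, 30)

cycle 1: I1→DIV
cycle 2: I1 RO | I2→MUL
cycle 3: I2 RO | I3→INT
cycle 4: I4→ADD
cycle 7: I2 EX
cycle 8: I2 WR R6
cycle 9: I3 RO | I4 RO
cycle 10: I1 EX | I3 EX
cycle 11: I1 WR R2 | I3 WR R1 | I4 EX
cycle 12: I4 WR R4 | I5→MUL
cycle 13: I5 RO
cycle 17: I5 EX
cycle 18: I5 WR R2
cycle 19: I6→DIV
cycle 20: I6 RO | I7→ADD
cycle 21: I7 RO | I8→MUL
cycle 23: I7 EX
cycle 24: I7 WR R7
cycle 25: I8 RO
cycle 28: I6 EX
cycle 29: I6 WR R2 | I8 EX
cycle 30: I8 WR R5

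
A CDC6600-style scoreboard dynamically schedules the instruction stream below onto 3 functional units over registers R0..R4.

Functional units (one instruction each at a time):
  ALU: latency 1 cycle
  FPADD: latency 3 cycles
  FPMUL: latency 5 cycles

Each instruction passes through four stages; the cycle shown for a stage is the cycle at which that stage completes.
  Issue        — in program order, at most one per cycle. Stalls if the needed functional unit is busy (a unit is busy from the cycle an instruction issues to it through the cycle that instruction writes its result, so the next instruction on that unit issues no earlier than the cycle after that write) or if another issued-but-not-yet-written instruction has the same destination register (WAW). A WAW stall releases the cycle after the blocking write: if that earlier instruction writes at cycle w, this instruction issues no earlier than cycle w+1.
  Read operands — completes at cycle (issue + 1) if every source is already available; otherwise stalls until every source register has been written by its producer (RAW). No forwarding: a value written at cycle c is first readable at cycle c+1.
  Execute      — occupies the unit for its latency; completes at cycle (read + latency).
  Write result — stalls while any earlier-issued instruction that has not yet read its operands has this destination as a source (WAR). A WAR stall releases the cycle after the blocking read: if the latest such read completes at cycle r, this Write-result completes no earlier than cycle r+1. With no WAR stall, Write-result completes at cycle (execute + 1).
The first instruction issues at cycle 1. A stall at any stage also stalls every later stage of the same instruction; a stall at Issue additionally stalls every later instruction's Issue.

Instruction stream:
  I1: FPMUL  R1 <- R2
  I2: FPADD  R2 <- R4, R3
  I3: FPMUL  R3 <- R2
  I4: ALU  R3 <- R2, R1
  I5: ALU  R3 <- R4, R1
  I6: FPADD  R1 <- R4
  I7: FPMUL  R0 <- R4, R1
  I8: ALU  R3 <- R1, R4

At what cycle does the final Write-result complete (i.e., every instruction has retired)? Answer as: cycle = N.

cycle = 34

I1  is:1  ro:2  ex:7  wr:8
I2  is:2  ro:3  ex:6  wr:7
I3  is:9  ro:10  ex:15  wr:16  — struct: FPMUL busy until I1 writes@8
I4  is:17  ro:18  ex:19  wr:20  — WAW R3: wait I3 write@16
I5  is:21  ro:22  ex:23  wr:24  — struct: ALU busy until I4 writes@20
I6  is:22  ro:23  ex:26  wr:27
I7  is:23  ro:28  ex:33  wr:34  — RAW R1: wait I6 write@27
I8  is:25  ro:28  ex:29  wr:30  — struct: ALU busy until I5 writes@24, RAW R1: wait I6 write@27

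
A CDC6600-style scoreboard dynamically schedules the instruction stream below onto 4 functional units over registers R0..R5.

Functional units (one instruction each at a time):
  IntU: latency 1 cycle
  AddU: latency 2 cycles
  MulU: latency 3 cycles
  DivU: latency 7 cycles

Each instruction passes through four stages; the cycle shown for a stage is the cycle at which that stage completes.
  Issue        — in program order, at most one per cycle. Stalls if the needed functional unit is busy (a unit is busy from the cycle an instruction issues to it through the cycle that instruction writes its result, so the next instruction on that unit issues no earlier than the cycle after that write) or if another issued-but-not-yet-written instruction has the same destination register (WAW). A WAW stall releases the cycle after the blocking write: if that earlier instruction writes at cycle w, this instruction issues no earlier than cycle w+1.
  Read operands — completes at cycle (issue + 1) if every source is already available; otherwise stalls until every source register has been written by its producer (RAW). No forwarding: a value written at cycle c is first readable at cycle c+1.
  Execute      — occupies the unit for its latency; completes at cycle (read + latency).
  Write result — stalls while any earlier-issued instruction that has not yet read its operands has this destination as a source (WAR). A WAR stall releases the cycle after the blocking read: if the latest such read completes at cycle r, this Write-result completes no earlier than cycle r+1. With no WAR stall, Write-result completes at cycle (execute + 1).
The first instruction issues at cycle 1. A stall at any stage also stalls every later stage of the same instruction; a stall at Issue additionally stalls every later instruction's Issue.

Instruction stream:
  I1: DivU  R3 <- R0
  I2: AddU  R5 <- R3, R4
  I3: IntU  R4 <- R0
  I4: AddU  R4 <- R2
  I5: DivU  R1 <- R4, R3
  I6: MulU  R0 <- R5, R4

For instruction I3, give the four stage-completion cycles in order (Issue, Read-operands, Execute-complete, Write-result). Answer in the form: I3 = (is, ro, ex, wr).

I3 = (3, 4, 5, 12)

cycle 1: I1 dispatched to DivU
cycle 2: I1 operands ready | I2 dispatched to AddU
cycle 3: I3 dispatched to IntU
cycle 4: I3 operands ready
cycle 5: I3 complete
cycle 9: I1 complete
cycle 10: R3←I1
cycle 11: I2 operands ready
cycle 12: R4←I3
cycle 13: I2 complete
cycle 14: R5←I2
cycle 15: I4 dispatched to AddU
cycle 16: I4 operands ready | I5 dispatched to DivU
cycle 17: I6 dispatched to MulU
cycle 18: I4 complete
cycle 19: R4←I4
cycle 20: I5 operands ready | I6 operands ready
cycle 23: I6 complete
cycle 24: R0←I6
cycle 27: I5 complete
cycle 28: R1←I5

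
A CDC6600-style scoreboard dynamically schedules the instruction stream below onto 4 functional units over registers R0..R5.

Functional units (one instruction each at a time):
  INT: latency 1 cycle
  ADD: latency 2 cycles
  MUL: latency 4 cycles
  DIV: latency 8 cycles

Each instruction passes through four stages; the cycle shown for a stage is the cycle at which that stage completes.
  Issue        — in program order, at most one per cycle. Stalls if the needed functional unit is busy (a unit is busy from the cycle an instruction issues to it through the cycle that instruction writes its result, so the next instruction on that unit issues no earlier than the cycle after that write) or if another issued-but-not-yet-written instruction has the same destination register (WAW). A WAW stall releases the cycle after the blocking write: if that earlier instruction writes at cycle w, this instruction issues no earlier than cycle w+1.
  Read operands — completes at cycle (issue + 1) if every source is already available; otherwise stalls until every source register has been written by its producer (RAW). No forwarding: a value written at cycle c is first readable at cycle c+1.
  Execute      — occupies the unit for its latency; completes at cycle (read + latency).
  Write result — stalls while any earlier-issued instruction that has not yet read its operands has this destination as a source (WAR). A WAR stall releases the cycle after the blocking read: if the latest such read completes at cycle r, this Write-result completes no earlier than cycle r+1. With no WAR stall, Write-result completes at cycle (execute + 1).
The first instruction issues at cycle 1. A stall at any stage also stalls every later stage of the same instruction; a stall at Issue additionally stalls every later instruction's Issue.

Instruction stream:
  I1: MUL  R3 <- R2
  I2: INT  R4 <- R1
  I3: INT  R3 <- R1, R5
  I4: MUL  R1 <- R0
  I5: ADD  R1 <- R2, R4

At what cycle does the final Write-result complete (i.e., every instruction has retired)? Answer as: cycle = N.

I1  is:1  ro:2  ex:6  wr:7
I2  is:2  ro:3  ex:4  wr:5
I3  is:8  ro:9  ex:10  wr:11  — WAW R3: wait I1 write@7
I4  is:9  ro:10  ex:14  wr:15
I5  is:16  ro:17  ex:19  wr:20  — WAW R1: wait I4 write@15

cycle = 20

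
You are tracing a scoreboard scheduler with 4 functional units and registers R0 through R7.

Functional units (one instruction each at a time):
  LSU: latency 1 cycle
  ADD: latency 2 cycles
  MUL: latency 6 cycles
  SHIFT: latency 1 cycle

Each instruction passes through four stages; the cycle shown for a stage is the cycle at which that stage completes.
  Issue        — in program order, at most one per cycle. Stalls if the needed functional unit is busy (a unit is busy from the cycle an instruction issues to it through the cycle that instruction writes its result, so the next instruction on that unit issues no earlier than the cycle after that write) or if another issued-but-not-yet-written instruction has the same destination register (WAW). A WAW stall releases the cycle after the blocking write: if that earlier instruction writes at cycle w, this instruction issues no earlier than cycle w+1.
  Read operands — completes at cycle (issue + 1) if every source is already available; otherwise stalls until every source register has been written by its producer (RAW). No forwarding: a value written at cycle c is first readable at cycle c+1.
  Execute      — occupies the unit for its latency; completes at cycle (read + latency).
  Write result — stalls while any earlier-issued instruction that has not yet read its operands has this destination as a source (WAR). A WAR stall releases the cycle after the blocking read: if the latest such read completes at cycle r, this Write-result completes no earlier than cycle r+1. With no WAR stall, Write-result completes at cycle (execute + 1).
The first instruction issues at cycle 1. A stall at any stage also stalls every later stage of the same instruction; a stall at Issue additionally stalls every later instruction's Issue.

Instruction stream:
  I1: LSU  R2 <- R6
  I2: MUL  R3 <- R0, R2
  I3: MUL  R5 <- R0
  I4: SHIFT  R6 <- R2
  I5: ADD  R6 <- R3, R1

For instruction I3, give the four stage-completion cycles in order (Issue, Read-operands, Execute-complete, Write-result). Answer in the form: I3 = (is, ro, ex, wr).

I3 = (13, 14, 20, 21)

I1 -> (1, 2, 3, 4)
I2 -> (2, 5, 11, 12)  // RAW R2: wait I1 write@4
I3 -> (13, 14, 20, 21)  // struct: MUL busy until I2 writes@12
I4 -> (14, 15, 16, 17)
I5 -> (18, 19, 21, 22)  // WAW R6: wait I4 write@17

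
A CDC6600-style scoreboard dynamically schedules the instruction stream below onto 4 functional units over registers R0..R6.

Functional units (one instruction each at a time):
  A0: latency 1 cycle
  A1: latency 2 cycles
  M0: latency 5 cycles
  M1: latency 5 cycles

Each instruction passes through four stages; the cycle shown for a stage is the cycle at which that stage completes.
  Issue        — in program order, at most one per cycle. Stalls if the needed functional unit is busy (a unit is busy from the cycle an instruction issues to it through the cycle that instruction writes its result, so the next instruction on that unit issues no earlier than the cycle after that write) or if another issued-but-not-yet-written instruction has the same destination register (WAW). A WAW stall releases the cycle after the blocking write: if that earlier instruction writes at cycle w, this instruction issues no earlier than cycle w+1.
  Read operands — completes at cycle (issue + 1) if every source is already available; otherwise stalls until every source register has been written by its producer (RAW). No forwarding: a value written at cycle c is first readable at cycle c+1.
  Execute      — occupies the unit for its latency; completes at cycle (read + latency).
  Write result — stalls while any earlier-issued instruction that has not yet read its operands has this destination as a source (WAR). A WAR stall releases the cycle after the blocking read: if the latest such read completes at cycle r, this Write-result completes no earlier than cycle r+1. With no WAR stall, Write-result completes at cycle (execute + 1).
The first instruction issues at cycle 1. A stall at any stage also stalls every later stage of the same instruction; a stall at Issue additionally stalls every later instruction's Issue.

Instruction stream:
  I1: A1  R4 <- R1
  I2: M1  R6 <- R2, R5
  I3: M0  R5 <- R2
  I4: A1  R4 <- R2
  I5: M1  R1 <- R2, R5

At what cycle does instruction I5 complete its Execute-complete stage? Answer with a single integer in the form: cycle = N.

cycle = 16

I1  is:1  ro:2  ex:4  wr:5
I2  is:2  ro:3  ex:8  wr:9
I3  is:3  ro:4  ex:9  wr:10
I4  is:6  ro:7  ex:9  wr:10  — struct: A1 busy until I1 writes@5
I5  is:10  ro:11  ex:16  wr:17  — struct: M1 busy until I2 writes@9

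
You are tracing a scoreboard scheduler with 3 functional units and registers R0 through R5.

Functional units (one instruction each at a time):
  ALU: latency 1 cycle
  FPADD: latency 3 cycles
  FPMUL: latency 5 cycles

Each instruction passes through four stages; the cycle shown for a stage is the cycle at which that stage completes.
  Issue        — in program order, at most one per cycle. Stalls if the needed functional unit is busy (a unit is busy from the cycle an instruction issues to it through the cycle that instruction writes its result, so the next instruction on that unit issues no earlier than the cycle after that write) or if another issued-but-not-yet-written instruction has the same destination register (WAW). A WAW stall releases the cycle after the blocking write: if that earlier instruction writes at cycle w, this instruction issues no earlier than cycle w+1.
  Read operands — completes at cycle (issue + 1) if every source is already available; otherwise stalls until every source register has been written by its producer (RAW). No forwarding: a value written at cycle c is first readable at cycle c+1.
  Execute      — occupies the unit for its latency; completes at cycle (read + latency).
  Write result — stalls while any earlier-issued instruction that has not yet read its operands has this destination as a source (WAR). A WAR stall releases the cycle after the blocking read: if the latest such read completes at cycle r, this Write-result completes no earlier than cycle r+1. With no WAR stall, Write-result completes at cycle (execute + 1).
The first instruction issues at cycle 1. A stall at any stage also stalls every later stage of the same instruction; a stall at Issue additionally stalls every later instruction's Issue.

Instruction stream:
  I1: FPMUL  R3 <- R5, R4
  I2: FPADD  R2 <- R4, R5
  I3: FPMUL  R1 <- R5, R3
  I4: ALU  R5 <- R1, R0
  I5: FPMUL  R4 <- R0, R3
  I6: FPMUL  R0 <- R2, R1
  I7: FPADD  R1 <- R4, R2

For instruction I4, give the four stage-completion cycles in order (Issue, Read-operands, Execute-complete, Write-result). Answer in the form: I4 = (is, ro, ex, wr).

I1 -> (1, 2, 7, 8)
I2 -> (2, 3, 6, 7)
I3 -> (9, 10, 15, 16)  // struct: FPMUL busy until I1 writes@8
I4 -> (10, 17, 18, 19)  // RAW R1: wait I3 write@16
I5 -> (17, 18, 23, 24)  // struct: FPMUL busy until I3 writes@16
I6 -> (25, 26, 31, 32)  // struct: FPMUL busy until I5 writes@24
I7 -> (26, 27, 30, 31)

I4 = (10, 17, 18, 19)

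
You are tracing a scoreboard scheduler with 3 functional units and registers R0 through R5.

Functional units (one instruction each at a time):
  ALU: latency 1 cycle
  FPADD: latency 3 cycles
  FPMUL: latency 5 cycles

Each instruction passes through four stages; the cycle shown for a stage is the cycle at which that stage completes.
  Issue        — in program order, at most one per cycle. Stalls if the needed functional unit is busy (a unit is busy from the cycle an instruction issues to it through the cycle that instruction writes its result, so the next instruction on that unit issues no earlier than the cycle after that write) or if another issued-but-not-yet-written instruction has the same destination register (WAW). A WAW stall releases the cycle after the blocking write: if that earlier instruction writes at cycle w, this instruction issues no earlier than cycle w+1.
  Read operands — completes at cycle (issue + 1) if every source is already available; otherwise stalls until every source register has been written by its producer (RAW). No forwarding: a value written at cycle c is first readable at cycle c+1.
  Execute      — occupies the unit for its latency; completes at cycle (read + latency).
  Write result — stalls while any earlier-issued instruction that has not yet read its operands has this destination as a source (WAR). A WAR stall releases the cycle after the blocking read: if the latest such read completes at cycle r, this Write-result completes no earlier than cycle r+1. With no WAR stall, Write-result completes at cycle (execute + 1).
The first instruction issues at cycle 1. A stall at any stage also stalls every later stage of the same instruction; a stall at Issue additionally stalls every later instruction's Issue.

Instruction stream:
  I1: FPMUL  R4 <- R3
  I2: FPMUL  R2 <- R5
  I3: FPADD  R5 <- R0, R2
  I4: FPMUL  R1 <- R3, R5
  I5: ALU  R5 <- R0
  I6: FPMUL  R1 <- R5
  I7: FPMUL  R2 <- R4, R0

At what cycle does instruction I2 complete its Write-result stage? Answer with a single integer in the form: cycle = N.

t=1  I1 issues→FPMUL
t=2  I1 reads
t=7  I1 exec-done
t=8  I1 writes R4
t=9  I2 issues→FPMUL
t=10  I2 reads · I3 issues→FPADD
t=15  I2 exec-done
t=16  I2 writes R2
t=17  I3 reads · I4 issues→FPMUL
t=20  I3 exec-done
t=21  I3 writes R5
t=22  I4 reads · I5 issues→ALU
t=23  I5 reads
t=24  I5 exec-done
t=25  I5 writes R5
t=27  I4 exec-done
t=28  I4 writes R1
t=29  I6 issues→FPMUL
t=30  I6 reads
t=35  I6 exec-done
t=36  I6 writes R1
t=37  I7 issues→FPMUL
t=38  I7 reads
t=43  I7 exec-done
t=44  I7 writes R2

cycle = 16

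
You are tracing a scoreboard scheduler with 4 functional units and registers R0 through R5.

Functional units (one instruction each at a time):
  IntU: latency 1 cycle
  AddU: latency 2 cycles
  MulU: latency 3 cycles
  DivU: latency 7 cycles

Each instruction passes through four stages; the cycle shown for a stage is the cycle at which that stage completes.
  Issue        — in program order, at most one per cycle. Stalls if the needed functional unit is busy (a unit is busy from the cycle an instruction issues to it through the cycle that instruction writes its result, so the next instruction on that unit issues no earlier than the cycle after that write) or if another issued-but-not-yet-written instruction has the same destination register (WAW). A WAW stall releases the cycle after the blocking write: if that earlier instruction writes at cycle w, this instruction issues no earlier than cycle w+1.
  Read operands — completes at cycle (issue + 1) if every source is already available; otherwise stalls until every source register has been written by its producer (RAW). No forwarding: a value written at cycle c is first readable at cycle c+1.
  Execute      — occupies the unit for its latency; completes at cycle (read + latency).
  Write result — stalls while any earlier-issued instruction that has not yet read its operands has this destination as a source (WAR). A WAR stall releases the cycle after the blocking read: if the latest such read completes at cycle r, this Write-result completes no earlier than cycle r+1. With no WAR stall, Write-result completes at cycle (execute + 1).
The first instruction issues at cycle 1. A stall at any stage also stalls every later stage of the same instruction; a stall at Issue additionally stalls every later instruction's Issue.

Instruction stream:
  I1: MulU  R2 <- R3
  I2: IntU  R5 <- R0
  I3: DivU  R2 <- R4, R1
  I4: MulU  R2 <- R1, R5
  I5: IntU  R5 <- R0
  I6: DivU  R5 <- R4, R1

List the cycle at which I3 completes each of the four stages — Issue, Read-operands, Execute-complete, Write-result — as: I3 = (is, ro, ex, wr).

I3 = (7, 8, 15, 16)

[I1] 1/2/5/6
[I2] 2/3/4/5
[I3] 7/8/15/16  (WAW R2: wait I1 write@6)
[I4] 17/18/21/22  (WAW R2: wait I3 write@16)
[I5] 18/19/20/21
[I6] 22/23/30/31  (WAW R5: wait I5 write@21)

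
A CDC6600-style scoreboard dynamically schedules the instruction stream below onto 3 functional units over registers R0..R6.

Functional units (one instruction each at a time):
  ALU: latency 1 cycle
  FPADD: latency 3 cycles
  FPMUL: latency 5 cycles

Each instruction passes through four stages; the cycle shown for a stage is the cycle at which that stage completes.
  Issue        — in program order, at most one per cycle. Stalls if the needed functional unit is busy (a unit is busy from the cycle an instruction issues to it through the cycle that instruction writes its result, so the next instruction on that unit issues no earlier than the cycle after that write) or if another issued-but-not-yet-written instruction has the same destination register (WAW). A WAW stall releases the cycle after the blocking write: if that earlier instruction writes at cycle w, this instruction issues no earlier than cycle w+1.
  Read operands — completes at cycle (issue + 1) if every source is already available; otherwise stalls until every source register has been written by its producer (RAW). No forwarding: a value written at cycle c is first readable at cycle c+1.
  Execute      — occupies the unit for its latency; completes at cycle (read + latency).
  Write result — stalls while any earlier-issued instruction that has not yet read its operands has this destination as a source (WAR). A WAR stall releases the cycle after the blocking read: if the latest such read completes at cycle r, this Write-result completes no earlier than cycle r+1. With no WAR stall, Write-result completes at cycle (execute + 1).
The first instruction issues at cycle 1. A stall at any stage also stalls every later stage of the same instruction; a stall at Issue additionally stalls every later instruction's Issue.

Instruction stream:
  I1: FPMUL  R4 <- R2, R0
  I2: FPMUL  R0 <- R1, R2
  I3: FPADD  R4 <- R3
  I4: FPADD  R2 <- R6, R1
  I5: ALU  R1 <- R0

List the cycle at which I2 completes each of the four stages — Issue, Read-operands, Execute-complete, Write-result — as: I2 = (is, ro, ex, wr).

I2 = (9, 10, 15, 16)

cycle 1: I1 dispatched to FPMUL
cycle 2: I1 operands ready
cycle 7: I1 complete
cycle 8: R4←I1
cycle 9: I2 dispatched to FPMUL
cycle 10: I2 operands ready; I3 dispatched to FPADD
cycle 11: I3 operands ready
cycle 14: I3 complete
cycle 15: I2 complete; R4←I3
cycle 16: R0←I2; I4 dispatched to FPADD
cycle 17: I4 operands ready; I5 dispatched to ALU
cycle 18: I5 operands ready
cycle 19: I5 complete
cycle 20: I4 complete; R1←I5
cycle 21: R2←I4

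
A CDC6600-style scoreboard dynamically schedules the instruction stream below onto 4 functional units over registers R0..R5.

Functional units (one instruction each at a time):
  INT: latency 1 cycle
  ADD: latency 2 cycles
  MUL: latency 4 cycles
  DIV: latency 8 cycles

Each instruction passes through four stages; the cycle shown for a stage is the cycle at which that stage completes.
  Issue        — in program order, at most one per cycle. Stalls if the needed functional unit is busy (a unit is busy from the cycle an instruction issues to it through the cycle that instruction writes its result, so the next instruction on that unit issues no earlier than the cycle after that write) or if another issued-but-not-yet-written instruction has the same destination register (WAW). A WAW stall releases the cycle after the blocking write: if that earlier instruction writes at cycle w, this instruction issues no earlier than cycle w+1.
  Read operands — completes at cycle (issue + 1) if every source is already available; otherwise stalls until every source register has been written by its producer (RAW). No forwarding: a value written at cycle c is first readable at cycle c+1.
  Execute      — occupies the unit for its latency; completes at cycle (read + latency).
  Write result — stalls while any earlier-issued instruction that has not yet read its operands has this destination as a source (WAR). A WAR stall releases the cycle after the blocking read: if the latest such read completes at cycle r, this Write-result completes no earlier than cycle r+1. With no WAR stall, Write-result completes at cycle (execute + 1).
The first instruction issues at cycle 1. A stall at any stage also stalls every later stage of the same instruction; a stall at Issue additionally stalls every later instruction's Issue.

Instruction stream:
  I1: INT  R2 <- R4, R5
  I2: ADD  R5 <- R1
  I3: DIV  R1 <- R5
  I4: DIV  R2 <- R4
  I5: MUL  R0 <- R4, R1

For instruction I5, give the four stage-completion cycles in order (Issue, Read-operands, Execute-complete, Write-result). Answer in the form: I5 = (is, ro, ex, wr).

[I1] 1/2/3/4
[I2] 2/3/5/6
[I3] 3/7/15/16  (RAW R5: wait I2 write@6)
[I4] 17/18/26/27  (struct: DIV busy until I3 writes@16)
[I5] 18/19/23/24

I5 = (18, 19, 23, 24)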